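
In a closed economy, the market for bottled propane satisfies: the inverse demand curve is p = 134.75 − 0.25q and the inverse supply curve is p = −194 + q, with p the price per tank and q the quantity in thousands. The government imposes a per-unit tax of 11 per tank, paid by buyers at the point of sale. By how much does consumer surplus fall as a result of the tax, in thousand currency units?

Rewrite in direct form: qd = 539 − 4p and qs = p + 194.
Before the tax: set 539 − 4p = p + 194 → p* = 69, q* = 263.
With the tax collected from buyers, demand (in seller-price terms) shifts: qd = 539 − 4(p + 11).
Solving gives q = 254.2 with buyers paying 71.2 and suppliers receiving 60.2 (the 11 wedge).
ΔCS is the trapezoid between Q = 254.2 and Q = 263 of height 2.2: ½ · (263 + 254.2) · 2.2 = 568.92.

Consumer surplus falls by 568.92 thousand.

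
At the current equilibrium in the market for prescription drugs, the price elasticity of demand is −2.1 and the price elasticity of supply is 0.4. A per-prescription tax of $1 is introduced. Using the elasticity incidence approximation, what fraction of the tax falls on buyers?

Incidence ratio: buyers' share ≈ εs / (εs + |εd|) = 0.4 / (0.4 + 2.1) = 0.16.
Supply is the less elastic side, so buyers bear the smaller share.

Buyers' share ≈ 0.16.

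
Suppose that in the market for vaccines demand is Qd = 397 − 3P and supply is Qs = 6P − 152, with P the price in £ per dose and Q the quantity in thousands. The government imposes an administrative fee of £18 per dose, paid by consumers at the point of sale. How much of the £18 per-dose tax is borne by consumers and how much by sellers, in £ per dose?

Before the tax: set 397 − 3P = 6P − 152 → P* = £61, Q* = 214.
With the tax collected from consumers, demand (in seller-price terms) shifts: Qd = 397 − 3(P + 18).
Solving gives Q = 178 with consumers paying £73 and sellers receiving £55 (the £18 wedge).
Burden on consumers: £12; on sellers: £6. (They sum to £18.)
The less price-elastic side of the market bears the larger share of a per-unit tax.

Consumers bear £12 per dose; sellers bear £6 per dose.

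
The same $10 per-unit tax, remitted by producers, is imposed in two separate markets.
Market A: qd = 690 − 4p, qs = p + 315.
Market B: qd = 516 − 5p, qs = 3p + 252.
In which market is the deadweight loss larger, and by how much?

Market A: pre-tax p* = $75, q* = 390; post-tax q = 382; deadweight loss = $40.
Market B: pre-tax p* = $33, q* = 351; post-tax q = 332.25; deadweight loss = $93.75.
Difference: $40 vs $93.75 → market B is larger by $53.75.

Market B, by $53.75.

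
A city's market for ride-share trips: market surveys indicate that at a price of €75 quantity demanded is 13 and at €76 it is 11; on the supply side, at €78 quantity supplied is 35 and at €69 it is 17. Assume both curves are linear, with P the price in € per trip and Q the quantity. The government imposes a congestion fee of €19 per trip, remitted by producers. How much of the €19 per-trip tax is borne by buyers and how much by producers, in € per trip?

Buyers bear €9.5 per trip; producers bear €9.5 per trip.

Demand slope: (11 − 13)/(76 − 75) = -2, so Qd = 163 − 2P.
Supply slope: (17 − 35)/(69 − 78) = 2, so Qs = 2P − 121.
Before the tax: set 163 − 2P = 2P − 121 → P* = €71, Q* = 21.
With the tax collected from producers, supply shifts: Qs = 2(P − 19) − 121.
Solving gives Q = 2 with buyers paying €80.5 and producers receiving €61.5 (the €19 wedge).
Burden on buyers: €9.5; on producers: €9.5. (They sum to €19.)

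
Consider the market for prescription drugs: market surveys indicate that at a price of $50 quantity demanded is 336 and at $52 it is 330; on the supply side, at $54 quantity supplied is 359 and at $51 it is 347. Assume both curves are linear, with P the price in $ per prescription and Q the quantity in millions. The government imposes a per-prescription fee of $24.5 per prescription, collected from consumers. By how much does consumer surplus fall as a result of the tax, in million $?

Demand slope: (330 − 336)/(52 − 50) = -3, so Qd = 486 − 3P.
Supply slope: (347 − 359)/(51 − 54) = 4, so Qs = 4P + 143.
Without the tax, 486 − 3P = 4P + 143 gives 7P = 343, so P* = $49 and Q* = 339.
With the tax collected from consumers, demand (in seller-price terms) shifts: Qd = 486 − 3(P + 24.5).
New equilibrium: consumers pay $63, sellers receive $38.5, Q = 297. (Wedge: Pb − Ps = 24.5.)
ΔCS is the trapezoid between Q = 297 and Q = 339 of height $14: ½ · (339 + 297) · 14 = $4452.

Consumer surplus falls by $4452 million.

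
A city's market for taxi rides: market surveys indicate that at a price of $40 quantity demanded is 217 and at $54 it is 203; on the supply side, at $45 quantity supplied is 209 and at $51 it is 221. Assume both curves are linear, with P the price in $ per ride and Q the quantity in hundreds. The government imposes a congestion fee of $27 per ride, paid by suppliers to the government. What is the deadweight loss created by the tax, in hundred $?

Demand slope: (203 − 217)/(54 − 40) = -1, so Qd = 257 − P.
Supply slope: (221 − 209)/(51 − 45) = 2, so Qs = 2P + 119.
Before the tax: set 257 − P = 2P + 119 → P* = $46, Q* = 211.
With the tax collected from suppliers, supply shifts: Qs = 2(P − 27) + 119.
New equilibrium: consumers pay $64, suppliers receive $37, Q = 193. (Wedge: Pb − Ps = 27.)
Quantity falls by |ΔQ| = |211 − 193| = 18.
DWL = ½ · t · |ΔQ| = ½ · 27 · 18 = $243.

Deadweight loss = $243 hundred.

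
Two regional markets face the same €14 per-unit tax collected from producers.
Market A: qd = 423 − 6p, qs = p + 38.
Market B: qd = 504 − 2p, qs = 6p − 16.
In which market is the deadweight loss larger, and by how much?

Market A: pre-tax p* = €55, q* = 93; post-tax q = 81; deadweight loss = €84.
Market B: pre-tax p* = €65, q* = 374; post-tax q = 353; deadweight loss = €147.
Difference: €84 vs €147 → market B is larger by €63.

Market B, by €63.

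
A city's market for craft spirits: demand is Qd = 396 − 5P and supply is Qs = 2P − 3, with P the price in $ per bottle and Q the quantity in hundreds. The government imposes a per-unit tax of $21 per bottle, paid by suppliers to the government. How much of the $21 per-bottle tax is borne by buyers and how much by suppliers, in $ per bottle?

Buyers bear $6 per bottle; suppliers bear $15 per bottle.

Without the tax, 396 − 5P = 2P − 3 gives 7P = 399, so P* = $57 and Q* = 111.
With the tax collected from suppliers, supply shifts: Qs = 2(P − 21) − 3.
Solving gives Q = 81 with buyers paying $63 and suppliers receiving $42 (the $21 wedge).
Burden on buyers: $6; on suppliers: $15. (They sum to $21.)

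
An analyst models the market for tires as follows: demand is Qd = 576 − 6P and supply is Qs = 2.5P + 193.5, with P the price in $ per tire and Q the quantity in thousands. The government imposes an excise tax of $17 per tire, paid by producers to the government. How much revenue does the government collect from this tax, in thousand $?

Tax revenue = $4692 thousand.

Without the tax, 576 − 6P = 2.5P + 193.5 gives 8.5P = 382.5, so P* = $45 and Q* = 306.
With the tax collected from producers, supply shifts: Qs = 2.5(P − 17) + 193.5.
Solving gives Q = 276 with consumers paying $50 and producers receiving $33 (the $17 wedge).
Revenue = t · Q = 17 · 276 = $4692.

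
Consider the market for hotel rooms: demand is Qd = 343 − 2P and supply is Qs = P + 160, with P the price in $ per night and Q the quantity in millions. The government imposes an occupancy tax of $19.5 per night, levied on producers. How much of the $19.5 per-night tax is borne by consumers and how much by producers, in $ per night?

Consumers bear $6.5 per night; producers bear $13 per night.

Without the tax, 343 − 2P = P + 160 gives 3P = 183, so P* = $61 and Q* = 221.
With the tax collected from producers, supply shifts: Qs = (P − 19.5) + 160.
New equilibrium: consumers pay $67.5, producers receive $48, Q = 208. (Wedge: Pb − Ps = 19.5.)
Burden on consumers: $6.5; on producers: $13. (They sum to $19.5.)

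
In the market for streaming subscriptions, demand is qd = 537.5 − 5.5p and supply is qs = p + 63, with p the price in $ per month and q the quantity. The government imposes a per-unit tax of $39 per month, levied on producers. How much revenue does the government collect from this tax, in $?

Without the tax, 537.5 − 5.5p = p + 63 gives 6.5p = 474.5, so p* = $73 and q* = 136.
With the tax collected from producers, supply shifts: qs = (p − 39) + 63.
New equilibrium: buyers pay $79, producers receive $40, q = 103. (Wedge: pb − ps = 39.)
Revenue = t · Q = 39 · 103 = $4017.

Tax revenue = $4017.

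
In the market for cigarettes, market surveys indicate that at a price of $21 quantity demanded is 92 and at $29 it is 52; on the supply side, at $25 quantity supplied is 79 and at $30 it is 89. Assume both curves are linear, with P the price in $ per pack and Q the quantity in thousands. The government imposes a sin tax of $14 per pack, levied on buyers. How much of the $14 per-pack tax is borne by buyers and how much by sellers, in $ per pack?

Buyers bear $4 per pack; sellers bear $10 per pack.

Demand slope: (52 − 92)/(29 − 21) = -5, so Qd = 197 − 5P.
Supply slope: (89 − 79)/(30 − 25) = 2, so Qs = 2P + 29.
Before the tax: set 197 − 5P = 2P + 29 → P* = $24, Q* = 77.
With the tax collected from buyers, demand (in seller-price terms) shifts: Qd = 197 − 5(P + 14).
Solving gives Q = 57 with buyers paying $28 and sellers receiving $14 (the $14 wedge).
Burden on buyers: $4; on sellers: $10. (They sum to $14.)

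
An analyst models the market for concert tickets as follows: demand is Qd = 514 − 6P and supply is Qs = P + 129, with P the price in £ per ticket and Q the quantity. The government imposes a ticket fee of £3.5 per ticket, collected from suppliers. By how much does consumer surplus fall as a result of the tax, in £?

Consumer surplus falls by £91.25.

Before the tax: set 514 − 6P = P + 129 → P* = £55, Q* = 184.
With the tax collected from suppliers, supply shifts: Qs = (P − 3.5) + 129.
New equilibrium: buyers pay £55.5, suppliers receive £52, Q = 181. (Wedge: Pb − Ps = 3.5.)
ΔCS is the trapezoid between Q = 181 and Q = 184 of height £0.5: ½ · (184 + 181) · 0.5 = £91.25.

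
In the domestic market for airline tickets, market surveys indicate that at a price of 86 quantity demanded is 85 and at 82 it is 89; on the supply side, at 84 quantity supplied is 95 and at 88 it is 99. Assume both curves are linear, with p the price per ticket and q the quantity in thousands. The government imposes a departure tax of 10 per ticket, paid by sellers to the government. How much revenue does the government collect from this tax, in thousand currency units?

Demand slope: (89 − 85)/(82 − 86) = -1, so qd = 171 − p.
Supply slope: (99 − 95)/(88 − 84) = 1, so qs = p + 11.
Without the tax, 171 − p = p + 11 gives 2p = 160, so p* = 80 and q* = 91.
With the tax collected from sellers, supply shifts: qs = (p − 10) + 11.
Solving gives q = 86 with consumers paying 85 and sellers receiving 75 (the 10 wedge).
Revenue = t · Q = 10 · 86 = 860.

Tax revenue = 860 thousand.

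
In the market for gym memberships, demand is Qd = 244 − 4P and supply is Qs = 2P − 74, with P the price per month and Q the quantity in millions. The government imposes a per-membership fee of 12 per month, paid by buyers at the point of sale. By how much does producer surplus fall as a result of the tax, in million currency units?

Before the tax: set 244 − 4P = 2P − 74 → P* = 53, Q* = 32.
With the tax collected from buyers, demand (in seller-price terms) shifts: Qd = 244 − 4(P + 12).
New equilibrium: buyers pay 57, suppliers receive 45, Q = 16. (Wedge: Pb − Ps = 12.)
ΔPS is the trapezoid between Q = 16 and Q = 32 of height 8: ½ · (32 + 16) · 8 = 192.

Producer surplus falls by 192 million.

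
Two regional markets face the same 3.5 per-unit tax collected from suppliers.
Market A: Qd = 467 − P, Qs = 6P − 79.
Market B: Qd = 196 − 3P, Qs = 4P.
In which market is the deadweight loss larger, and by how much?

Market A: pre-tax P* = 78, Q* = 389; post-tax Q = 386; deadweight loss = 5.25.
Market B: pre-tax P* = 28, Q* = 112; post-tax Q = 106; deadweight loss = 10.5.
Difference: 5.25 vs 10.5 → market B is larger by 5.25.

Market B, by 5.25.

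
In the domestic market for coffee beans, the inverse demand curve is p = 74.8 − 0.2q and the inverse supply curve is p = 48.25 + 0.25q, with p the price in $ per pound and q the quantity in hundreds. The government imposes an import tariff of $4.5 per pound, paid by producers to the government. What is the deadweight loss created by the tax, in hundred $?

Deadweight loss = $22.5 hundred.

Inverting to q(p) form: qd = 374 − 5p; qs = 4p − 193.
Before the tax: set 374 − 5p = 4p − 193 → p* = $63, q* = 59.
With the tax collected from producers, supply shifts: qs = 4(p − 4.5) − 193.
Solving gives q = 49 with buyers paying $65 and producers receiving $60.5 (the $4.5 wedge).
Quantity falls by |ΔQ| = |59 − 49| = 10.
DWL = ½ · t · |ΔQ| = ½ · 4.5 · 10 = $22.5.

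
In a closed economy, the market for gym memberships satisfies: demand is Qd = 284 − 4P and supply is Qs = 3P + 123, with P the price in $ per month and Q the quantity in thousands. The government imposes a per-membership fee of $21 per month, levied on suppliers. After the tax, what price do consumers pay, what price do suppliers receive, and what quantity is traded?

Consumers pay $32; suppliers receive $11; quantity = 156.

Without the tax, 284 − 4P = 3P + 123 gives 7P = 161, so P* = $23 and Q* = 192.
With the tax collected from suppliers, supply shifts: Qs = 3(P − 21) + 123.
New equilibrium: consumers pay $32, suppliers receive $11, Q = 156. (Wedge: Pb − Ps = 21.)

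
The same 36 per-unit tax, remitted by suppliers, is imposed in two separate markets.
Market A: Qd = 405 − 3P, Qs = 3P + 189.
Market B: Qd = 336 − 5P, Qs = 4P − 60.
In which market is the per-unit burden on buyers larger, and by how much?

Market A, by 2.

Market A: pre-tax P* = 36, Q* = 297; post-tax Q = 243; per-unit burden on buyers = 18.
Market B: pre-tax P* = 44, Q* = 116; post-tax Q = 36; per-unit burden on buyers = 16.
Difference: 18 vs 16 → market A is larger by 2.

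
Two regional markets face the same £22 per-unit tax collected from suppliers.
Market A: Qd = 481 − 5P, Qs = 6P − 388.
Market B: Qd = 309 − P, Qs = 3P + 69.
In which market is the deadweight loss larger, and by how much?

Market A: pre-tax P* = £79, Q* = 86; post-tax Q = 26; deadweight loss = £660.
Market B: pre-tax P* = £60, Q* = 249; post-tax Q = 232.5; deadweight loss = £181.5.
Difference: £660 vs £181.5 → market A is larger by £478.5.

Market A, by £478.5.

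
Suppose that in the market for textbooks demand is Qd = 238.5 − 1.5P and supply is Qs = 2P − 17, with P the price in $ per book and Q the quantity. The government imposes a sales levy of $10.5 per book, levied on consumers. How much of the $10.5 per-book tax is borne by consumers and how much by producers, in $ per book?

Consumers bear $6 per book; producers bear $4.5 per book.

Without the tax, 238.5 − 1.5P = 2P − 17 gives 3.5P = 255.5, so P* = $73 and Q* = 129.
With the tax collected from consumers, demand (in seller-price terms) shifts: Qd = 238.5 − 1.5(P + 10.5).
New equilibrium: consumers pay $79, producers receive $68.5, Q = 120. (Wedge: Pb − Ps = 10.5.)
Burden on consumers: $6; on producers: $4.5. (They sum to $10.5.)
The less price-elastic side of the market bears the larger share of a per-unit tax.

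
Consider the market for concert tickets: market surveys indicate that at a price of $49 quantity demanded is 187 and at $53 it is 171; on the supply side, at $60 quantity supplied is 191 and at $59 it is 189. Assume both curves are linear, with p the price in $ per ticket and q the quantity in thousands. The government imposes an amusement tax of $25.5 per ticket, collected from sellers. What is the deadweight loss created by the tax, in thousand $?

Demand slope: (171 − 187)/(53 − 49) = -4, so qd = 383 − 4p.
Supply slope: (189 − 191)/(59 − 60) = 2, so qs = 2p + 71.
Without the tax, 383 − 4p = 2p + 71 gives 6p = 312, so p* = $52 and q* = 175.
With the tax collected from sellers, supply shifts: qs = 2(p − 25.5) + 71.
Solving gives q = 141 with consumers paying $60.5 and sellers receiving $35 (the $25.5 wedge).
Quantity falls by |ΔQ| = |175 − 141| = 34.
DWL = ½ · t · |ΔQ| = ½ · 25.5 · 34 = $433.5.

Deadweight loss = $433.5 thousand.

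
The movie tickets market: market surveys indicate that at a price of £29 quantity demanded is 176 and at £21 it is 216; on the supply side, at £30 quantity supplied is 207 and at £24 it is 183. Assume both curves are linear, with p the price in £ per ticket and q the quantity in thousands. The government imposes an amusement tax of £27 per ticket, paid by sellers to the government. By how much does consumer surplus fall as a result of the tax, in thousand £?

Demand slope: (216 − 176)/(21 − 29) = -5, so qd = 321 − 5p.
Supply slope: (183 − 207)/(24 − 30) = 4, so qs = 4p + 87.
Before the tax: set 321 − 5p = 4p + 87 → p* = £26, q* = 191.
With the tax collected from sellers, supply shifts: qs = 4(p − 27) + 87.
New equilibrium: buyers pay £38, sellers receive £11, q = 131. (Wedge: pb − ps = 27.)
ΔCS is the trapezoid between Q = 131 and Q = 191 of height £12: ½ · (191 + 131) · 12 = £1932.

Consumer surplus falls by £1932 thousand.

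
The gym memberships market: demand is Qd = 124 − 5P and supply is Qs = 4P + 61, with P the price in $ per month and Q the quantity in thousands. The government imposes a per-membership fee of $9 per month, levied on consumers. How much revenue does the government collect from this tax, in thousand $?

Without the tax, 124 − 5P = 4P + 61 gives 9P = 63, so P* = $7 and Q* = 89.
With the tax collected from consumers, demand (in seller-price terms) shifts: Qd = 124 − 5(P + 9).
Solving gives Q = 69 with consumers paying $11 and sellers receiving $2 (the $9 wedge).
Revenue = t · Q = 9 · 69 = $621.

Tax revenue = $621 thousand.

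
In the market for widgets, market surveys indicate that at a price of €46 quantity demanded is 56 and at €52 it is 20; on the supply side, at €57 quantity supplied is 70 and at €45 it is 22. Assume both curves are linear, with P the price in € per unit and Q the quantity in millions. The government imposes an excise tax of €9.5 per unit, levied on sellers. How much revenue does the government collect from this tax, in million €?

Tax revenue = €144.4 million.

Demand slope: (20 − 56)/(52 − 46) = -6, so Qd = 332 − 6P.
Supply slope: (22 − 70)/(45 − 57) = 4, so Qs = 4P − 158.
Before the tax: set 332 − 6P = 4P − 158 → P* = €49, Q* = 38.
With the tax collected from sellers, supply shifts: Qs = 4(P − 9.5) − 158.
Solving gives Q = 15.2 with consumers paying €52.8 and sellers receiving €43.3 (the €9.5 wedge).
Revenue = t · Q = 9.5 · 15.2 = €144.4.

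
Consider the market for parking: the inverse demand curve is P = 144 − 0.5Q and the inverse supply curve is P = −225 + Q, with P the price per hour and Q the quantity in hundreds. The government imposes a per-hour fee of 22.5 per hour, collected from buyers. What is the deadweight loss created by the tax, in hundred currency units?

Rewrite in direct form: Qd = 288 − 2P and Qs = P + 225.
Without the tax, 288 − 2P = P + 225 gives 3P = 63, so P* = 21 and Q* = 246.
With the tax collected from buyers, demand (in seller-price terms) shifts: Qd = 288 − 2(P + 22.5).
Solving gives Q = 231 with buyers paying 28.5 and sellers receiving 6 (the 22.5 wedge).
Quantity falls by |ΔQ| = |246 − 231| = 15.
DWL = ½ · t · |ΔQ| = ½ · 22.5 · 15 = 168.75.

Deadweight loss = 168.75 hundred.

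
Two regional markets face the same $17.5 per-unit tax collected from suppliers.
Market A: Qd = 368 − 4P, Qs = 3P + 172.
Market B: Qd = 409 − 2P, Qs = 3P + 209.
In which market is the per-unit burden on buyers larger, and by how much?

Market A: pre-tax P* = $28, Q* = 256; post-tax Q = 226; per-unit burden on buyers = $7.5.
Market B: pre-tax P* = $40, Q* = 329; post-tax Q = 308; per-unit burden on buyers = $10.5.
Difference: $7.5 vs $10.5 → market B is larger by $3.

Market B, by $3.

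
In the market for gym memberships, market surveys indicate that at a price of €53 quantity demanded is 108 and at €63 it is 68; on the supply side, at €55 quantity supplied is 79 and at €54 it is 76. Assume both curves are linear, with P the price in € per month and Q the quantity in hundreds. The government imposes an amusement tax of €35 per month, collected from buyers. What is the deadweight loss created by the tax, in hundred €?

Deadweight loss = €1050 hundred.

Demand slope: (68 − 108)/(63 − 53) = -4, so Qd = 320 − 4P.
Supply slope: (76 − 79)/(54 − 55) = 3, so Qs = 3P − 86.
Without the tax, 320 − 4P = 3P − 86 gives 7P = 406, so P* = €58 and Q* = 88.
With the tax collected from buyers, demand (in seller-price terms) shifts: Qd = 320 − 4(P + 35).
Solving gives Q = 28 with buyers paying €73 and producers receiving €38 (the €35 wedge).
Quantity falls by |ΔQ| = |88 − 28| = 60.
DWL = ½ · t · |ΔQ| = ½ · 35 · 60 = €1050.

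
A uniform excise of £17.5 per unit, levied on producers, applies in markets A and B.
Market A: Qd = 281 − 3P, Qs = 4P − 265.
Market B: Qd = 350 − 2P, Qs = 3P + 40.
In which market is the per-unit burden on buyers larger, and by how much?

Market A: pre-tax P* = £78, Q* = 47; post-tax Q = 17; per-unit burden on buyers = £10.
Market B: pre-tax P* = £62, Q* = 226; post-tax Q = 205; per-unit burden on buyers = £10.5.
Difference: £10 vs £10.5 → market B is larger by £0.5.

Market B, by £0.5.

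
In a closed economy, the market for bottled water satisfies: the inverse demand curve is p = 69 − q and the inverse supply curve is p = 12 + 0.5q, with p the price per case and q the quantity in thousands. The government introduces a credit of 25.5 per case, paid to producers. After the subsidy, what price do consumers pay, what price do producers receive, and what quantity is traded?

Inverting to q(p) form: qd = 69 − p; qs = 2p − 24.
Before the subsidy: set 69 − p = 2p − 24 → p* = 31, q* = 38.
With a per-unit subsidy paid to producers, each receives p + 25.5 per unit sold, so supply becomes qs = 2(p + 25.5) − 24.
New equilibrium: consumers pay 14, producers receive 39.5, q = 55. (Wedge: pb − ps = −25.5.)

Consumers pay 14; producers receive 39.5; quantity = 55.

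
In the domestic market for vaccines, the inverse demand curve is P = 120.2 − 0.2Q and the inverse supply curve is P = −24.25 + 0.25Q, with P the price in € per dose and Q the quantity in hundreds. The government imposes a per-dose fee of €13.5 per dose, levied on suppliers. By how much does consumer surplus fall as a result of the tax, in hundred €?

Inverting to Q(P) form: Qd = 601 − 5P; Qs = 4P + 97.
Without the tax, 601 − 5P = 4P + 97 gives 9P = 504, so P* = €56 and Q* = 321.
With the tax collected from suppliers, supply shifts: Qs = 4(P − 13.5) + 97.
Solving gives Q = 291 with buyers paying €62 and suppliers receiving €48.5 (the €13.5 wedge).
ΔCS is the trapezoid between Q = 291 and Q = 321 of height €6: ½ · (321 + 291) · 6 = €1836.

Consumer surplus falls by €1836 hundred.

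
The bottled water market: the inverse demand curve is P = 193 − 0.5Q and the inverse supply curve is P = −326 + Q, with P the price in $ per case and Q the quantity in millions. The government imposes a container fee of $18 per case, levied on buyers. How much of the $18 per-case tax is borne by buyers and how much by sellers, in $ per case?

Buyers bear $6 per case; sellers bear $12 per case.

Rewrite in direct form: Qd = 386 − 2P and Qs = P + 326.
Without the tax, 386 − 2P = P + 326 gives 3P = 60, so P* = $20 and Q* = 346.
With the tax collected from buyers, demand (in seller-price terms) shifts: Qd = 386 − 2(P + 18).
Solving gives Q = 334 with buyers paying $26 and sellers receiving $8 (the $18 wedge).
Burden on buyers: $6; on sellers: $12. (They sum to $18.)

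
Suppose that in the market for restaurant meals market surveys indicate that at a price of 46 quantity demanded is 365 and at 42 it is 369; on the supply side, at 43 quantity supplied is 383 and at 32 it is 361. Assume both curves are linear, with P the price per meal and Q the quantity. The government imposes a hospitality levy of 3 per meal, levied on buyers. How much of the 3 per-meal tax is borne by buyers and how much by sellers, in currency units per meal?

Buyers bear 2 per meal; sellers bear 1 per meal.

Demand slope: (369 − 365)/(42 − 46) = -1, so Qd = 411 − P.
Supply slope: (361 − 383)/(32 − 43) = 2, so Qs = 2P + 297.
Without the tax, 411 − P = 2P + 297 gives 3P = 114, so P* = 38 and Q* = 373.
With the tax collected from buyers, demand (in seller-price terms) shifts: Qd = 411 − (P + 3).
New equilibrium: buyers pay 40, sellers receive 37, Q = 371. (Wedge: Pb − Ps = 3.)
Burden on buyers: 2; on sellers: 1. (They sum to 3.)
The less price-elastic side of the market bears the larger share of a per-unit tax.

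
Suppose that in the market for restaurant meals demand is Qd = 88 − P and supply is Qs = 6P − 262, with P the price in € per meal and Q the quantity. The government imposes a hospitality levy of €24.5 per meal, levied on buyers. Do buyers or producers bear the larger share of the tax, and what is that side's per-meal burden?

Buyers bear the larger share: €21 per meal.

Without the tax, 88 − P = 6P − 262 gives 7P = 350, so P* = €50 and Q* = 38.
With the tax collected from buyers, demand (in seller-price terms) shifts: Qd = 88 − (P + 24.5).
Solving gives Q = 17 with buyers paying €71 and producers receiving €46.5 (the €24.5 wedge).
Per-meal burden: buyers €21, producers €3.5.
Buyers take the larger share because demand is less price-elastic here (demand slope 1 vs supply slope 6).
The less price-elastic side of the market bears the larger share of a per-unit tax.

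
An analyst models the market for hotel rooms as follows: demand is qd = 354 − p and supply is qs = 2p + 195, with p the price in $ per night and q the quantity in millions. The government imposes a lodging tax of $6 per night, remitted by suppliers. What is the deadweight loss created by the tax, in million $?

Deadweight loss = $12 million.

Without the tax, 354 − p = 2p + 195 gives 3p = 159, so p* = $53 and q* = 301.
With the tax collected from suppliers, supply shifts: qs = 2(p − 6) + 195.
Solving gives q = 297 with consumers paying $57 and suppliers receiving $51 (the $6 wedge).
Quantity falls by |ΔQ| = |301 − 297| = 4.
DWL = ½ · t · |ΔQ| = ½ · 6 · 4 = $12.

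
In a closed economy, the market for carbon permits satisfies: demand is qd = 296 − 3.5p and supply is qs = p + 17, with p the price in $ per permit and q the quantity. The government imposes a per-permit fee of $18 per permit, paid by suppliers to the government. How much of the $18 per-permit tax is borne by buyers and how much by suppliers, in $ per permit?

Without the tax, 296 − 3.5p = p + 17 gives 4.5p = 279, so p* = $62 and q* = 79.
With the tax collected from suppliers, supply shifts: qs = (p − 18) + 17.
Solving gives q = 65 with buyers paying $66 and suppliers receiving $48 (the $18 wedge).
Burden on buyers: $4; on suppliers: $14. (They sum to $18.)

Buyers bear $4 per permit; suppliers bear $14 per permit.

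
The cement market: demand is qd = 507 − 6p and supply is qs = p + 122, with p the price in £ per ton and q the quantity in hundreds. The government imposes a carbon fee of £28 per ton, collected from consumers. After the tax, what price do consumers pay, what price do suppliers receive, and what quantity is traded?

Consumers pay £59; suppliers receive £31; quantity = 153.

Without the tax, 507 − 6p = p + 122 gives 7p = 385, so p* = £55 and q* = 177.
With the tax collected from consumers, demand (in seller-price terms) shifts: qd = 507 − 6(p + 28).
New equilibrium: consumers pay £59, suppliers receive £31, q = 153. (Wedge: pb − ps = 28.)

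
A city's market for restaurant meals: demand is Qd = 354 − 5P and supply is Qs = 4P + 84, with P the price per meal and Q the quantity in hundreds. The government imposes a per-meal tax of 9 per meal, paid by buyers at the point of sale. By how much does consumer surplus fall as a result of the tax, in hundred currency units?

Consumer surplus falls by 776 hundred.

Before the tax: set 354 − 5P = 4P + 84 → P* = 30, Q* = 204.
With the tax collected from buyers, demand (in seller-price terms) shifts: Qd = 354 − 5(P + 9).
Solving gives Q = 184 with buyers paying 34 and sellers receiving 25 (the 9 wedge).
ΔCS is the trapezoid between Q = 184 and Q = 204 of height 4: ½ · (204 + 184) · 4 = 776.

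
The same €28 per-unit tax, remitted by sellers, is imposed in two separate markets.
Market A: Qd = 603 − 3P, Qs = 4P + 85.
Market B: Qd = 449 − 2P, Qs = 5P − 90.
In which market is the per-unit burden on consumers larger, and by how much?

Market B, by €4.

Market A: pre-tax P* = €74, Q* = 381; post-tax Q = 333; per-unit burden on consumers = €16.
Market B: pre-tax P* = €77, Q* = 295; post-tax Q = 255; per-unit burden on consumers = €20.
Difference: €16 vs €20 → market B is larger by €4.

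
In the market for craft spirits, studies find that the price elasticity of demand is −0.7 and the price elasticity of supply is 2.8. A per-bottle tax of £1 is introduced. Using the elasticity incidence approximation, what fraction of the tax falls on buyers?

Incidence ratio: buyers' share ≈ εs / (εs + |εd|) = 2.8 / (2.8 + 0.7) = 0.8.
Supply is the more elastic side, so buyers bear the larger share.

Buyers' share ≈ 0.8.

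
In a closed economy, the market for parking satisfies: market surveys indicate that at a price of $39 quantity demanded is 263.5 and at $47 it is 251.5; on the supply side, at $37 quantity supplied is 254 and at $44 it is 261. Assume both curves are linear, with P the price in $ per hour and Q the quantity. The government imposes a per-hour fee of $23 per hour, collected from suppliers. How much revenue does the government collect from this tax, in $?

Demand slope: (251.5 − 263.5)/(47 − 39) = -1.5, so Qd = 322 − 1.5P.
Supply slope: (261 − 254)/(44 − 37) = 1, so Qs = P + 217.
Before the tax: set 322 − 1.5P = P + 217 → P* = $42, Q* = 259.
With the tax collected from suppliers, supply shifts: Qs = (P − 23) + 217.
Solving gives Q = 245.2 with consumers paying $51.2 and suppliers receiving $28.2 (the $23 wedge).
Revenue = t · Q = 23 · 245.2 = $5639.6.

Tax revenue = $5639.6.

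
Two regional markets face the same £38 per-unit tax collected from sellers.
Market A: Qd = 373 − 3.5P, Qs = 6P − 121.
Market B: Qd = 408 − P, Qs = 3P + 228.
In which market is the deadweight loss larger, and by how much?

Market A: pre-tax P* = £52, Q* = 191; post-tax Q = 107; deadweight loss = £1596.
Market B: pre-tax P* = £45, Q* = 363; post-tax Q = 334.5; deadweight loss = £541.5.
Difference: £1596 vs £541.5 → market A is larger by £1054.5.

Market A, by £1054.5.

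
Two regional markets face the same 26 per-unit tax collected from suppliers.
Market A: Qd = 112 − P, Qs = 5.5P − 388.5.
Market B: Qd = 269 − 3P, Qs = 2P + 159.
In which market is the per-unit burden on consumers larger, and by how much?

Market A, by 11.6.

Market A: pre-tax P* = 77, Q* = 35; post-tax Q = 13; per-unit burden on consumers = 22.
Market B: pre-tax P* = 22, Q* = 203; post-tax Q = 171.8; per-unit burden on consumers = 10.4.
Difference: 22 vs 10.4 → market A is larger by 11.6.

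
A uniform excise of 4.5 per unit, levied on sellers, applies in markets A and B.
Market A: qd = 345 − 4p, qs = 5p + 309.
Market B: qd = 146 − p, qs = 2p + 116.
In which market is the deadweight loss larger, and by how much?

Market A: pre-tax p* = 4, q* = 329; post-tax q = 319; deadweight loss = 22.5.
Market B: pre-tax p* = 10, q* = 136; post-tax q = 133; deadweight loss = 6.75.
Difference: 22.5 vs 6.75 → market A is larger by 15.75.

Market A, by 15.75.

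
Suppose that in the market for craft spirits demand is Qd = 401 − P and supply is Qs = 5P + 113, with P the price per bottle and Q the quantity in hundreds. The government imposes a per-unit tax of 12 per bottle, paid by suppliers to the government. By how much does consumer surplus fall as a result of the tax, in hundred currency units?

Before the tax: set 401 − P = 5P + 113 → P* = 48, Q* = 353.
With the tax collected from suppliers, supply shifts: Qs = 5(P − 12) + 113.
Solving gives Q = 343 with consumers paying 58 and suppliers receiving 46 (the 12 wedge).
ΔCS is the trapezoid between Q = 343 and Q = 353 of height 10: ½ · (353 + 343) · 10 = 3480.

Consumer surplus falls by 3480 hundred.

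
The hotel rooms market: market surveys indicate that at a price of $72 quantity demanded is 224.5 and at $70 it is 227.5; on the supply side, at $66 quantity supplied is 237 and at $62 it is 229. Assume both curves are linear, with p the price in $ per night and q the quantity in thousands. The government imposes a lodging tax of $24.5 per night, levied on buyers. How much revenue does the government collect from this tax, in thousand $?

Tax revenue = $5243 thousand.

Demand slope: (227.5 − 224.5)/(70 − 72) = -1.5, so qd = 332.5 − 1.5p.
Supply slope: (229 − 237)/(62 − 66) = 2, so qs = 2p + 105.
Before the tax: set 332.5 − 1.5p = 2p + 105 → p* = $65, q* = 235.
With the tax collected from buyers, demand (in seller-price terms) shifts: qd = 332.5 − 1.5(p + 24.5).
Solving gives q = 214 with buyers paying $79 and producers receiving $54.5 (the $24.5 wedge).
Revenue = t · Q = 24.5 · 214 = $5243.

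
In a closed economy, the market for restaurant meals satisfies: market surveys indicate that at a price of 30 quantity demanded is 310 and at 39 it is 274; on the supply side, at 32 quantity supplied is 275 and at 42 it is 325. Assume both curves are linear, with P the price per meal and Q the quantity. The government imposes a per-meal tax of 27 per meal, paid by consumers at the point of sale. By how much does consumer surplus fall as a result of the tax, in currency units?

Demand slope: (274 − 310)/(39 − 30) = -4, so Qd = 430 − 4P.
Supply slope: (325 − 275)/(42 − 32) = 5, so Qs = 5P + 115.
Without the tax, 430 − 4P = 5P + 115 gives 9P = 315, so P* = 35 and Q* = 290.
With the tax collected from consumers, demand (in seller-price terms) shifts: Qd = 430 − 4(P + 27).
New equilibrium: consumers pay 50, suppliers receive 23, Q = 230. (Wedge: Pb − Ps = 27.)
ΔCS is the trapezoid between Q = 230 and Q = 290 of height 15: ½ · (290 + 230) · 15 = 3900.

Consumer surplus falls by 3900.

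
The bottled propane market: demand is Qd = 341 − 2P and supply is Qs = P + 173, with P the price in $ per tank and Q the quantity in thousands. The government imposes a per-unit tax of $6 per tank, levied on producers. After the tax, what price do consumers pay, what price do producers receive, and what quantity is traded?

Without the tax, 341 − 2P = P + 173 gives 3P = 168, so P* = $56 and Q* = 229.
With the tax collected from producers, supply shifts: Qs = (P − 6) + 173.
New equilibrium: consumers pay $58, producers receive $52, Q = 225. (Wedge: Pb − Ps = 6.)
The less price-elastic side of the market bears the larger share of a per-unit tax.

Consumers pay $58; producers receive $52; quantity = 225.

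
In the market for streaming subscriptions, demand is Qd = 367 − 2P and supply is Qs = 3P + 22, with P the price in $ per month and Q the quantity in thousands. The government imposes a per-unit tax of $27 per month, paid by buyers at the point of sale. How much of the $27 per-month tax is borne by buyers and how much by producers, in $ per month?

Buyers bear $16.2 per month; producers bear $10.8 per month.

Without the tax, 367 − 2P = 3P + 22 gives 5P = 345, so P* = $69 and Q* = 229.
With the tax collected from buyers, demand (in seller-price terms) shifts: Qd = 367 − 2(P + 27).
New equilibrium: buyers pay $85.2, producers receive $58.2, Q = 196.6. (Wedge: Pb − Ps = 27.)
Burden on buyers: $16.2; on producers: $10.8. (They sum to $27.)
The less price-elastic side of the market bears the larger share of a per-unit tax.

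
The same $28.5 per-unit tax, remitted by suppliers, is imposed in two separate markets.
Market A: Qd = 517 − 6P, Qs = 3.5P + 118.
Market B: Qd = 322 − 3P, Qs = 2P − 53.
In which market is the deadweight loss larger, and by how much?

Market A: pre-tax P* = $42, Q* = 265; post-tax Q = 202; deadweight loss = $897.75.
Market B: pre-tax P* = $75, Q* = 97; post-tax Q = 62.8; deadweight loss = $487.35.
Difference: $897.75 vs $487.35 → market A is larger by $410.4.

Market A, by $410.4.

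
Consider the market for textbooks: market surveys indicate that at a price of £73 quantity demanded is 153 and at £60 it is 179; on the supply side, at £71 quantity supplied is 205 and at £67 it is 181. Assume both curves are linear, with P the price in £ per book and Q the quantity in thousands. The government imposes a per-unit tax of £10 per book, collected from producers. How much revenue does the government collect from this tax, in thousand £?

Demand slope: (179 − 153)/(60 − 73) = -2, so Qd = 299 − 2P.
Supply slope: (181 − 205)/(67 − 71) = 6, so Qs = 6P − 221.
Before the tax: set 299 − 2P = 6P − 221 → P* = £65, Q* = 169.
With the tax collected from producers, supply shifts: Qs = 6(P − 10) − 221.
New equilibrium: buyers pay £72.5, producers receive £62.5, Q = 154. (Wedge: Pb − Ps = 10.)
Revenue = t · Q = 10 · 154 = £1540.

Tax revenue = £1540 thousand.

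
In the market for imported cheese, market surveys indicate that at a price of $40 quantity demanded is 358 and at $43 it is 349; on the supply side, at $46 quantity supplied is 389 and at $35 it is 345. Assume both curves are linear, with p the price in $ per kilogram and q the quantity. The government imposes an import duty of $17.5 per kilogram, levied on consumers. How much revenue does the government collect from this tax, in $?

Demand slope: (349 − 358)/(43 − 40) = -3, so qd = 478 − 3p.
Supply slope: (345 − 389)/(35 − 46) = 4, so qs = 4p + 205.
Before the tax: set 478 − 3p = 4p + 205 → p* = $39, q* = 361.
With the tax collected from consumers, demand (in seller-price terms) shifts: qd = 478 − 3(p + 17.5).
New equilibrium: consumers pay $49, producers receive $31.5, q = 331. (Wedge: pb − ps = 17.5.)
Revenue = t · Q = 17.5 · 331 = $5792.5.

Tax revenue = $5792.5.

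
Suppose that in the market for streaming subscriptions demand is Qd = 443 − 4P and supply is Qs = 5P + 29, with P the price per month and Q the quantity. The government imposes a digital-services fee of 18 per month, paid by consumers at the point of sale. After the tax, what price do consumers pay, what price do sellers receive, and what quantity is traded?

Consumers pay 56; sellers receive 38; quantity = 219.

Before the tax: set 443 − 4P = 5P + 29 → P* = 46, Q* = 259.
With the tax collected from consumers, demand (in seller-price terms) shifts: Qd = 443 − 4(P + 18).
New equilibrium: consumers pay 56, sellers receive 38, Q = 219. (Wedge: Pb − Ps = 18.)
The less price-elastic side of the market bears the larger share of a per-unit tax.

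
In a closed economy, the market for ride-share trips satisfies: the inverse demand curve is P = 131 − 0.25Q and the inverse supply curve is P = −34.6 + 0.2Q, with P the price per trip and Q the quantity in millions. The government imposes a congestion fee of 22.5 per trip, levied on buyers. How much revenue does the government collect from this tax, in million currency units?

Inverting to Q(P) form: Qd = 524 − 4P; Qs = 5P + 173.
Before the tax: set 524 − 4P = 5P + 173 → P* = 39, Q* = 368.
With the tax collected from buyers, demand (in seller-price terms) shifts: Qd = 524 − 4(P + 22.5).
New equilibrium: buyers pay 51.5, suppliers receive 29, Q = 318. (Wedge: Pb − Ps = 22.5.)
Revenue = t · Q = 22.5 · 318 = 7155.

Tax revenue = 7155 million.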